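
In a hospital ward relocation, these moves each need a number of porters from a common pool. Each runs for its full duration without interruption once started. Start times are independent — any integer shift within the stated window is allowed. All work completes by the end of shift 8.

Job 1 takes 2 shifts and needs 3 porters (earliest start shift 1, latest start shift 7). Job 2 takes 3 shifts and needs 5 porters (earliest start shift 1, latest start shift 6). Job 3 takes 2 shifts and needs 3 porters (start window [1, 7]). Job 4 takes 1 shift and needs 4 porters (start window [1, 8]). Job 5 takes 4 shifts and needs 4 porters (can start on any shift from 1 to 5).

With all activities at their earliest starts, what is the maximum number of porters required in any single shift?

19

Early-start schedule: Job 1@1, Job 2@1, Job 3@1, Job 4@1, Job 5@1.
Load per shift: shift 1: 19, shift 2: 15, shift 3: 9, shift 4: 4, shift 5: 0, shift 6: 0, shift 7: 0, shift 8: 0.
Peak is 19.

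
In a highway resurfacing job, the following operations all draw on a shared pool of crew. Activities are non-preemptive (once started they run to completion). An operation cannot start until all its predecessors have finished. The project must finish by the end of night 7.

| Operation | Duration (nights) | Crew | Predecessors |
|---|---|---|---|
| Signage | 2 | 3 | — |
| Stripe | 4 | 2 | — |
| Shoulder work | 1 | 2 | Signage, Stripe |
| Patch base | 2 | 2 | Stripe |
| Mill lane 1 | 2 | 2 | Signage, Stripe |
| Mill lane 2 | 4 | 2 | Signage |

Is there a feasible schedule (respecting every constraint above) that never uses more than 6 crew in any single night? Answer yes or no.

Schedule Signage@1, Stripe@1, Shoulder work@5, Patch base@5, Mill lane 1@6, Mill lane 2@3: n1:5  n2:5  n3:4  n4:4  n5:6  n6:6  n7:2 — peak 6 ≤ 6.

yes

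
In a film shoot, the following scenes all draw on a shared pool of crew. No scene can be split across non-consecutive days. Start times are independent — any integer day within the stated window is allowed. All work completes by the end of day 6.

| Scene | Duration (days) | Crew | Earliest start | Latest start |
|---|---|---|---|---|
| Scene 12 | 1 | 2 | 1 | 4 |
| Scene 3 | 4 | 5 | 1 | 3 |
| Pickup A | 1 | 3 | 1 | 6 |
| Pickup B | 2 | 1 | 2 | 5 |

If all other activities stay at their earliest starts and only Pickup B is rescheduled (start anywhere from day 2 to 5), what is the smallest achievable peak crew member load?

10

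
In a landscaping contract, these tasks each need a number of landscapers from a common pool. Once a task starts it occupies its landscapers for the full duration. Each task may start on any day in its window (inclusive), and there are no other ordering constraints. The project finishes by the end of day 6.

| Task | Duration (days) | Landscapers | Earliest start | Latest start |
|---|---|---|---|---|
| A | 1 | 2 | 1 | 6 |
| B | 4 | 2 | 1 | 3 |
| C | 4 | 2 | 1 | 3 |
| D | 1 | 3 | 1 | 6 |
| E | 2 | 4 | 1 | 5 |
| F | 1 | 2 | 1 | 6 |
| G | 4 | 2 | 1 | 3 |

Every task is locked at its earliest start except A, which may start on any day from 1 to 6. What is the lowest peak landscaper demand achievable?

15

A@1: d1:17  d2:10  d3:6  d4:6  d5:0  d6:0 → peak 17
A@2: d1:15  d2:12  d3:6  d4:6  d5:0  d6:0 → peak 15
A@3: d1:15  d2:10  d3:8  d4:6  d5:0  d6:0 → peak 15
A@4: d1:15  d2:10  d3:6  d4:8  d5:0  d6:0 → peak 15
A@5: d1:15  d2:10  d3:6  d4:6  d5:2  d6:0 → peak 15
A@6: d1:15  d2:10  d3:6  d4:6  d5:0  d6:2 → peak 15
Best is A@2, peak 15.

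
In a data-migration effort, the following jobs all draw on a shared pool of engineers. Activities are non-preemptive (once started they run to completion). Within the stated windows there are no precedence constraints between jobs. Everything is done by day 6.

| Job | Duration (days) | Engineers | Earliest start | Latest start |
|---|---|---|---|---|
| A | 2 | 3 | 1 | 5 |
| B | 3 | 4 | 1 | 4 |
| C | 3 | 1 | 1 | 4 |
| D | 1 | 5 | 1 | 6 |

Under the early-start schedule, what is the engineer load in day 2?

8

At early start, day 2 has: A, B, C.
Demand: 3 + 4 + 1 = 8.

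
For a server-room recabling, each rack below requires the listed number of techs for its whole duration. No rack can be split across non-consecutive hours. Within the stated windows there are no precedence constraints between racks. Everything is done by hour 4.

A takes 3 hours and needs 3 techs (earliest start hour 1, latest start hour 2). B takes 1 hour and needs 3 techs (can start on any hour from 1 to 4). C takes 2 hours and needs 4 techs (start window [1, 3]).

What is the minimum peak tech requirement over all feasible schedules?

7

Early-start (A@1, B@1, C@1) gives peak 10: h1:10  h2:7  h3:3  h4:0.
Shift C→2.
Schedule A@1, B@1, C@2: h1:6  h2:7  h3:7  h4:0 — peak 7.
No arrangement of the 24 feasible schedules does better.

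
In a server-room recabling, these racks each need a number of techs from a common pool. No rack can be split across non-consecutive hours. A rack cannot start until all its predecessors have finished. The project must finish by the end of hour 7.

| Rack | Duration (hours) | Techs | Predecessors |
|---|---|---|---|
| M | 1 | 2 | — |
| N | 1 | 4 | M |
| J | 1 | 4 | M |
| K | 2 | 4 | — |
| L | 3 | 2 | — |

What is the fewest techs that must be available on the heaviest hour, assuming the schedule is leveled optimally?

4

Early-start (M@1, N@2, J@2, K@1, L@1) gives peak 14: h1:8  h2:14  h3:2  h4:0  h5:0  h6:0  h7:0.
Shift N→4, J→5, K→6.
Schedule M@1, N@4, J@5, K@6, L@1: h1:4  h2:2  h3:2  h4:4  h5:4  h6:4  h7:4 — peak 4.
Total tech-hours = 24 over 7 hours ⇒ peak ≥ ⌈24/7⌉ = 4, so 4 is optimal.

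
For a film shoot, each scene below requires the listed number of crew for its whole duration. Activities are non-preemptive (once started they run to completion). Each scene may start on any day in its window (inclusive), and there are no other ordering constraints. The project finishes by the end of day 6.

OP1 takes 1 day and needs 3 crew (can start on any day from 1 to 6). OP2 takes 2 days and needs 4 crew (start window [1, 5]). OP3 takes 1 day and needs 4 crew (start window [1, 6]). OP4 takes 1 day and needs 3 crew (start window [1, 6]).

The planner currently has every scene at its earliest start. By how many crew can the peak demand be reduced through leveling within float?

10

Early-start peak: d1:14  d2:4  d3:0  d4:0  d5:0  d6:0 ⇒ 14.
Leveled (OP1@1, OP2@2, OP3@4, OP4@5): d1:3  d2:4  d3:4  d4:4  d5:3  d6:0 ⇒ 4.
Reduction 14 − 4 = 10.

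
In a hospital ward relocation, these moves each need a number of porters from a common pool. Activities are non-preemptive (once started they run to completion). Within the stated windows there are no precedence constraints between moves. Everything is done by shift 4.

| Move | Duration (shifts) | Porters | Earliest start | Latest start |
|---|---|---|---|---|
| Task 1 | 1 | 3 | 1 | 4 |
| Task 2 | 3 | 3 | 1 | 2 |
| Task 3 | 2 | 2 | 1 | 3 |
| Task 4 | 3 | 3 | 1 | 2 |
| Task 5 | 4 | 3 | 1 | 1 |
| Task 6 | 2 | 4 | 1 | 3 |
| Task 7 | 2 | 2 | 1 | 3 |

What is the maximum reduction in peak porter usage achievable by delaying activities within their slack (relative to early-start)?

7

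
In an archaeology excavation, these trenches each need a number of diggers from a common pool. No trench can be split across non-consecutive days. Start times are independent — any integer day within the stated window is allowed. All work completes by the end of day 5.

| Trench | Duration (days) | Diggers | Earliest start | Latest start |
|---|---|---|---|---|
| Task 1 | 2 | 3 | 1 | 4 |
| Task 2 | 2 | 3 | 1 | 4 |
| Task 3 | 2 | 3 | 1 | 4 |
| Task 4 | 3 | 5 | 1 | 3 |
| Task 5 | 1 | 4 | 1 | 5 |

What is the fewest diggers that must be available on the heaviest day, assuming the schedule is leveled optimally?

8

Early-start (Task 1@1, Task 2@1, Task 3@1, Task 4@1, Task 5@1) gives peak 18: d1:18  d2:14  d3:5  d4:0  d5:0.
Shift Task 2→2, Task 3→4, Task 4→3.
Schedule Task 1@1, Task 2@2, Task 3@4, Task 4@3, Task 5@1: d1:7  d2:6  d3:8  d4:8  d5:8 — peak 8.
Total digger-days = 37 over 5 days ⇒ peak ≥ ⌈37/5⌉ = 8, so 8 is optimal.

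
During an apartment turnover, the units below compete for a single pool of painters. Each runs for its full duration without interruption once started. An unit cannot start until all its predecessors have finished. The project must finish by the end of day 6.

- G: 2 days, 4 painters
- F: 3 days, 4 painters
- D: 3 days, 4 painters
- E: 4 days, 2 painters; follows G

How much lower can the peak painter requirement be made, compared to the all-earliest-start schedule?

4

Early-start peak: d1:12  d2:12  d3:10  d4:2  d5:2  d6:2 ⇒ 12.
Leveled (G@1, F@1, D@4, E@3): d1:8  d2:8  d3:6  d4:6  d5:6  d6:6 ⇒ 8.
Reduction 12 − 8 = 4.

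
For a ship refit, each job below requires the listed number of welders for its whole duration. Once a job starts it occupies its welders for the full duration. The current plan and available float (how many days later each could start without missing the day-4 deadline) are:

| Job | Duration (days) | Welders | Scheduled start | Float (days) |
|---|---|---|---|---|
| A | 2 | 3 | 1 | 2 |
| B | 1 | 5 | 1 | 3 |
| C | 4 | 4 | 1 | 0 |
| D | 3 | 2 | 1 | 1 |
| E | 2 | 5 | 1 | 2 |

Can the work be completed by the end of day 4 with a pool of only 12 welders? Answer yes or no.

yes

Schedule A@1, B@1, C@1, D@2, E@3: d1:12  d2:9  d3:11  d4:11 — peak 12 ≤ 12.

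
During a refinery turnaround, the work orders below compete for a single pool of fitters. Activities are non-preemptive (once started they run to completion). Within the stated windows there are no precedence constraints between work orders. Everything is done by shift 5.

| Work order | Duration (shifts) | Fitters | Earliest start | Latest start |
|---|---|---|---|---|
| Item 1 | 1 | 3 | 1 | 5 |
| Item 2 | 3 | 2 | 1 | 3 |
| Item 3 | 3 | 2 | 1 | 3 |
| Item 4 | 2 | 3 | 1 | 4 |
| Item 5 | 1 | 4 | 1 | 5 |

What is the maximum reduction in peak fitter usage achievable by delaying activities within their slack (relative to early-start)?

8

Early-start peak: s1:14  s2:7  s3:4  s4:0  s5:0 ⇒ 14.
Leveled (Item 1@1, Item 2@1, Item 3@3, Item 4@4, Item 5@2): s1:5  s2:6  s3:4  s4:5  s5:5 ⇒ 6.
Reduction 14 − 6 = 8.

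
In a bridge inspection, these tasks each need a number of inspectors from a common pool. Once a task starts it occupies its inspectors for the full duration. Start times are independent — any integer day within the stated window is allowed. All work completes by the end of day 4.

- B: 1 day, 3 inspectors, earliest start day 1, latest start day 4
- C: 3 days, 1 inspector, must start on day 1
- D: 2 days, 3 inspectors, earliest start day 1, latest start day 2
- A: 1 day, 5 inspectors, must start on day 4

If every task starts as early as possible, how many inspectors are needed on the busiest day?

7

Early-start schedule: B@1, C@1, D@1, A@4.
Load per day: day 1: 7, day 2: 4, day 3: 1, day 4: 5.
Peak is 7.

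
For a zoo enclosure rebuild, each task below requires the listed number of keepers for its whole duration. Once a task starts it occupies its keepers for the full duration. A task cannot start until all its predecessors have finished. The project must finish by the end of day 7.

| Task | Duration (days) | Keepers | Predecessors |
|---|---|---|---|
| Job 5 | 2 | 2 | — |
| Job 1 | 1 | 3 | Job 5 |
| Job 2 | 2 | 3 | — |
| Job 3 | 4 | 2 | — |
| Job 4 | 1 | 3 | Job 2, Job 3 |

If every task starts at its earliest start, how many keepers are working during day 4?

2

At early start, day 4 has: Job 3.
Demand: 2 = 2.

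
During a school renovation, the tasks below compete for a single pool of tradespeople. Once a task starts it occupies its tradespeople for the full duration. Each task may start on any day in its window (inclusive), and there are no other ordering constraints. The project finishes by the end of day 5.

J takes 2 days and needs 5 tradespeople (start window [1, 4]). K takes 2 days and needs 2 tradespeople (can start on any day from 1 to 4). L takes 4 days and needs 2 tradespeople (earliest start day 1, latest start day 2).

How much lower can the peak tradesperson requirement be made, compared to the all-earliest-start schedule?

Early-start peak: d1:9  d2:9  d3:2  d4:2  d5:0 ⇒ 9.
Leveled (J@1, K@3, L@1): d1:7  d2:7  d3:4  d4:4  d5:0 ⇒ 7.
Reduction 9 − 7 = 2.

2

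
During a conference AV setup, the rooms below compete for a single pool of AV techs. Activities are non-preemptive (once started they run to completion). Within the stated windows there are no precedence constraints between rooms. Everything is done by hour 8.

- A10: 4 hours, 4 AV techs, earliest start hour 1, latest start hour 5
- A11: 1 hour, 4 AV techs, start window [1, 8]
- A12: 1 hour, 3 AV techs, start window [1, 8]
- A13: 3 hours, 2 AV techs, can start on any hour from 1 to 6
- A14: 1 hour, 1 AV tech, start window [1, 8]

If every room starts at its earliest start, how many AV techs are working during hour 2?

At early start, hour 2 has: A10, A13.
Demand: 4 + 2 = 6.

6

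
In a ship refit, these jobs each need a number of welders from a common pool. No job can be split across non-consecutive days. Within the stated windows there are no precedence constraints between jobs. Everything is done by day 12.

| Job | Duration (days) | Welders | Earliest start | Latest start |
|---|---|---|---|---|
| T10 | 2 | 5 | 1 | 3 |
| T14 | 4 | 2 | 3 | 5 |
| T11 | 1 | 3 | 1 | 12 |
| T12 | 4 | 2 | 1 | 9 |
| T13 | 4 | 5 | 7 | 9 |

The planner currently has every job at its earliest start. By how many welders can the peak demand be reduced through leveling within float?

5

Early-start peak: d1:10  d2:7  d3:4  d4:4  d5:2  d6:2  d7:5  d8:5  d9:5  d10:5  d11:0  d12:0 ⇒ 10.
Leveled (T10@1, T14@3, T11@3, T12@4, T13@8): d1:5  d2:5  d3:5  d4:4  d5:4  d6:4  d7:2  d8:5  d9:5  d10:5  d11:5  d12:0 ⇒ 5.
Reduction 10 − 5 = 5.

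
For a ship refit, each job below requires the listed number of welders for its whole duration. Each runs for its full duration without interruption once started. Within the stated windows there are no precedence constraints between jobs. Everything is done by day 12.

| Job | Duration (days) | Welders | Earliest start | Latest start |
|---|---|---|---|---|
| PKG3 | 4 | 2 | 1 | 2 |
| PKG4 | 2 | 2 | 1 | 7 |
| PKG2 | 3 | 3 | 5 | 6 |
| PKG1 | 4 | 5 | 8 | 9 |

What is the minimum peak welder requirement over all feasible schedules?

5

Schedule PKG3@1, PKG4@1, PKG2@5, PKG1@8: d1:4  d2:4  d3:2  d4:2  d5:3  d6:3  d7:3  d8:5  d9:5  d10:5  d11:5  d12:0 — peak 5.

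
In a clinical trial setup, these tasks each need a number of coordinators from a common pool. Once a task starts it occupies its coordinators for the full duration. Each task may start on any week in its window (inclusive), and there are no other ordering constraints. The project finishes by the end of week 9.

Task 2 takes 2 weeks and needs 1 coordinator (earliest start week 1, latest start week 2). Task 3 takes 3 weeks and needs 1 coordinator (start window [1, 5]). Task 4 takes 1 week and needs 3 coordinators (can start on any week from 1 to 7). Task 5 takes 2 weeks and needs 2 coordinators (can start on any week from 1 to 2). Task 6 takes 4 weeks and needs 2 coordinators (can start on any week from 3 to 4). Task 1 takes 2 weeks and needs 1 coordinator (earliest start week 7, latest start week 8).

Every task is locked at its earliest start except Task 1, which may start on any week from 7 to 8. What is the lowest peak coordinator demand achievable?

Task 1@7: w1:7  w2:4  w3:3  w4:2  w5:2  w6:2  w7:1  w8:1  w9:0 → peak 7
Task 1@8: w1:7  w2:4  w3:3  w4:2  w5:2  w6:2  w7:0  w8:1  w9:1 → peak 7
Best is Task 1@7, peak 7.

7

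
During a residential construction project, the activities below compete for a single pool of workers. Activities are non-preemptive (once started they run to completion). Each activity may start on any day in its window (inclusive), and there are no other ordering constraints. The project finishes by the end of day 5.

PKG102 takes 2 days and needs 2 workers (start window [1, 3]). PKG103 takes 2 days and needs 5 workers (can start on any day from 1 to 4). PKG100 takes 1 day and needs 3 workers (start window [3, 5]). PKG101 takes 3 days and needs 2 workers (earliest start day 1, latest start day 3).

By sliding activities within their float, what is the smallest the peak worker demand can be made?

Early-start (PKG102@1, PKG103@1, PKG100@3, PKG101@1) gives peak 9: d1:9  d2:9  d3:5  d4:0  d5:0.
Shift PKG103→4.
Schedule PKG102@1, PKG103@4, PKG100@3, PKG101@1: d1:4  d2:4  d3:5  d4:5  d5:5 — peak 5.
Total worker-days = 23 over 5 days ⇒ peak ≥ ⌈23/5⌉ = 5, so 5 is optimal.

5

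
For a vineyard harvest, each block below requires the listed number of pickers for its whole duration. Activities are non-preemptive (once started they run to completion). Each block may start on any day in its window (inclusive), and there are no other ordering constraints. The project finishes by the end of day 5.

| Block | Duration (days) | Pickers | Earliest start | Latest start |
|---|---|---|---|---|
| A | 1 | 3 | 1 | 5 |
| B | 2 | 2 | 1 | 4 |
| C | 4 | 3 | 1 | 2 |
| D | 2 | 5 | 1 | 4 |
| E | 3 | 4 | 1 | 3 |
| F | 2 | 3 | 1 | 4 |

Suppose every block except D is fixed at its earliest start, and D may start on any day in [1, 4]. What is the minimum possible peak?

15

D@1: d1:20  d2:17  d3:7  d4:3  d5:0 → peak 20
D@2: d1:15  d2:17  d3:12  d4:3  d5:0 → peak 17
D@3: d1:15  d2:12  d3:12  d4:8  d5:0 → peak 15
D@4: d1:15  d2:12  d3:7  d4:8  d5:5 → peak 15
Best is D@3, peak 15.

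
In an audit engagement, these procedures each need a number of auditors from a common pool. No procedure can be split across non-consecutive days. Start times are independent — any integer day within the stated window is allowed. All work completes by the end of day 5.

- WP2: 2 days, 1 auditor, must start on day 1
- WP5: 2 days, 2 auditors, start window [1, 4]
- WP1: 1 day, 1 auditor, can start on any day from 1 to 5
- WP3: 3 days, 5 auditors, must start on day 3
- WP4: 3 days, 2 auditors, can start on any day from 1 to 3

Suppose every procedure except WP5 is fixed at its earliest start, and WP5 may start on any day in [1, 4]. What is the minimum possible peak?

WP5@1: d1:6  d2:5  d3:7  d4:5  d5:5 → peak 7
WP5@2: d1:4  d2:5  d3:9  d4:5  d5:5 → peak 9
WP5@3: d1:4  d2:3  d3:9  d4:7  d5:5 → peak 9
WP5@4: d1:4  d2:3  d3:7  d4:7  d5:7 → peak 7
Best is WP5@1, peak 7.

7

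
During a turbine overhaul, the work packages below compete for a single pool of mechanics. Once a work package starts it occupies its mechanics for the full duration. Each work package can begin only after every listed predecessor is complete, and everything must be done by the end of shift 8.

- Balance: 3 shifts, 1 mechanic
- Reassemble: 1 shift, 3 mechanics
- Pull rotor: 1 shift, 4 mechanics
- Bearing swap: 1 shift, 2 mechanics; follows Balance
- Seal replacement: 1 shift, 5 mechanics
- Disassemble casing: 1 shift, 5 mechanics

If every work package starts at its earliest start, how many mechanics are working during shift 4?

At early start, shift 4 has: Bearing swap.
Demand: 2 = 2.

2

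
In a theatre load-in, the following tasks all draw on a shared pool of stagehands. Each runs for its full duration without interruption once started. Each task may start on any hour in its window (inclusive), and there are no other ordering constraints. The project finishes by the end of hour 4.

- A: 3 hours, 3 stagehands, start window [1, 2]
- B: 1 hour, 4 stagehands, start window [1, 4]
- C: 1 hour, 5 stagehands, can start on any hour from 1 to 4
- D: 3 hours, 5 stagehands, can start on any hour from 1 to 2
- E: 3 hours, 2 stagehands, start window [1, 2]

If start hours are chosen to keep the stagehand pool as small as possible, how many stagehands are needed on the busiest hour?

10

Early-start (A@1, B@1, C@1, D@1, E@1) gives peak 19: h1:19  h2:10  h3:10  h4:0.
Shift C→4, D→2.
Schedule A@1, B@1, C@4, D@2, E@1: h1:9  h2:10  h3:10  h4:10 — peak 10.
Total stagehand-hours = 39 over 4 hours ⇒ peak ≥ ⌈39/4⌉ = 10, so 10 is optimal.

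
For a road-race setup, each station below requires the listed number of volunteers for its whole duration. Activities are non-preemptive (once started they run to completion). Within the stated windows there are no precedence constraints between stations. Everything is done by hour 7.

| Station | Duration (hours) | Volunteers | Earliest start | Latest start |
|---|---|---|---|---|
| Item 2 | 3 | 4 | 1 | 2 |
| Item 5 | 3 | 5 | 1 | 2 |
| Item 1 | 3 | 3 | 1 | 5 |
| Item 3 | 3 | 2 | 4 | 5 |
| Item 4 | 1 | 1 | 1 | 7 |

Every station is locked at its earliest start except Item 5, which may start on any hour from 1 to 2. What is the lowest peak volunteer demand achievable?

Item 5@1: h1:13  h2:12  h3:12  h4:2  h5:2  h6:2  h7:0 → peak 13
Item 5@2: h1:8  h2:12  h3:12  h4:7  h5:2  h6:2  h7:0 → peak 12
Best is Item 5@2, peak 12.

12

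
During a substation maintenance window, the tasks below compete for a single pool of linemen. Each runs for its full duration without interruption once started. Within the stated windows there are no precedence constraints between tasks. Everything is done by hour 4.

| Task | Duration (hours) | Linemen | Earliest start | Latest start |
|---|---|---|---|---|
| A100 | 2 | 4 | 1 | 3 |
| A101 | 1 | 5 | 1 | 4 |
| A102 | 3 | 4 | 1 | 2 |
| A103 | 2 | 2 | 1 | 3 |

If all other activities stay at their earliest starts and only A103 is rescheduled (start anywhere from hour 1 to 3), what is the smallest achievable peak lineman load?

13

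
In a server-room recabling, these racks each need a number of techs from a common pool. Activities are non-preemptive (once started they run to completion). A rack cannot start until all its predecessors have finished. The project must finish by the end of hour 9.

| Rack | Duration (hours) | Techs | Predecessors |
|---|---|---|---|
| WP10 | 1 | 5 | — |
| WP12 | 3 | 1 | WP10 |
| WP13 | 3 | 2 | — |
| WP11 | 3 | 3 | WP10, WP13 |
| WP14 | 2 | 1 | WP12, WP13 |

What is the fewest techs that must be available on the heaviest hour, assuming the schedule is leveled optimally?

Early-start (WP10@1, WP12@2, WP13@1, WP11@4, WP14@5) gives peak 7: h1:7  h2:3  h3:3  h4:4  h5:4  h6:4  h7:0  h8:0  h9:0.
Shift WP13→2, WP11→5.
Schedule WP10@1, WP12@2, WP13@2, WP11@5, WP14@5: h1:5  h2:3  h3:3  h4:3  h5:4  h6:4  h7:3  h8:0  h9:0 — peak 5.

5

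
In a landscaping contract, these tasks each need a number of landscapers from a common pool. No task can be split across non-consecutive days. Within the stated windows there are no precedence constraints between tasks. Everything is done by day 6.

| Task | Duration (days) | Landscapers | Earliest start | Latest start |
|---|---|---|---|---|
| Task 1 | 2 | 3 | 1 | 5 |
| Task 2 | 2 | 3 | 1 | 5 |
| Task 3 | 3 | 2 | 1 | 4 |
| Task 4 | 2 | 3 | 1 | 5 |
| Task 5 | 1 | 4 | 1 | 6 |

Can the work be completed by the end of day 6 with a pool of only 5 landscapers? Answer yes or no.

no

The minimum achievable peak is 6; 5 < 6, so no feasible schedule stays within the cap.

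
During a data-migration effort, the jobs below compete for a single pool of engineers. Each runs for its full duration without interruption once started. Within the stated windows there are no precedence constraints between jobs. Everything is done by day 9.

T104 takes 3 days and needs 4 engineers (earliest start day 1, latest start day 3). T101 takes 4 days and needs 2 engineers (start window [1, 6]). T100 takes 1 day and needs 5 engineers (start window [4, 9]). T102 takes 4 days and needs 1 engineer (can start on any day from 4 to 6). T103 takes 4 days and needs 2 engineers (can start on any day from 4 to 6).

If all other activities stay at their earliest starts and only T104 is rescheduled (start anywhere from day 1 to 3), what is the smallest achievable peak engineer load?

T104@1: d1:6  d2:6  d3:6  d4:10  d5:3  d6:3  d7:3  d8:0  d9:0 → peak 10
T104@2: d1:2  d2:6  d3:6  d4:14  d5:3  d6:3  d7:3  d8:0  d9:0 → peak 14
T104@3: d1:2  d2:2  d3:6  d4:14  d5:7  d6:3  d7:3  d8:0  d9:0 → peak 14
Best is T104@1, peak 10.

10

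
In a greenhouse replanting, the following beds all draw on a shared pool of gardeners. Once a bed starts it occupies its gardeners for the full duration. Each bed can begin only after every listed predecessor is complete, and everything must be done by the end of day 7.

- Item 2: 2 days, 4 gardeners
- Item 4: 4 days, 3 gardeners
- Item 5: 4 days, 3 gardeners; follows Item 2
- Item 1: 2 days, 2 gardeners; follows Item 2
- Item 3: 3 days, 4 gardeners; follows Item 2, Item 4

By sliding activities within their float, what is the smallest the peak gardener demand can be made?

Schedule Item 2@1, Item 4@1, Item 5@3, Item 1@3, Item 3@5: d1:7  d2:7  d3:8  d4:8  d5:7  d6:7  d7:4 — peak 8.
No arrangement of the 11 feasible schedules does better.

8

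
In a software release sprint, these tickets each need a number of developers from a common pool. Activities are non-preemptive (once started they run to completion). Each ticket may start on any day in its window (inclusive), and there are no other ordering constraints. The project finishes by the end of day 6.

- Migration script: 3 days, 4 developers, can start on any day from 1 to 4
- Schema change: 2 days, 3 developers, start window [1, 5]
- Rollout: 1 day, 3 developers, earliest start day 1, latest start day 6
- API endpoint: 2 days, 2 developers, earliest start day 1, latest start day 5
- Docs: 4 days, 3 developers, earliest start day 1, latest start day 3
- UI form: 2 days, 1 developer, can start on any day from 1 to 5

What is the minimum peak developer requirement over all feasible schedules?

7

Early-start (Migration script@1, Schema change@1, Rollout@1, API endpoint@1, Docs@1, UI form@1) gives peak 16: d1:16  d2:13  d3:7  d4:3  d5:0  d6:0.
Shift Rollout→4, API endpoint→5, Docs→3, UI form→4.
Schedule Migration script@1, Schema change@1, Rollout@4, API endpoint@5, Docs@3, UI form@4: d1:7  d2:7  d3:7  d4:7  d5:6  d6:5 — peak 7.
Total developer-days = 39 over 6 days ⇒ peak ≥ ⌈39/6⌉ = 7, so 7 is optimal.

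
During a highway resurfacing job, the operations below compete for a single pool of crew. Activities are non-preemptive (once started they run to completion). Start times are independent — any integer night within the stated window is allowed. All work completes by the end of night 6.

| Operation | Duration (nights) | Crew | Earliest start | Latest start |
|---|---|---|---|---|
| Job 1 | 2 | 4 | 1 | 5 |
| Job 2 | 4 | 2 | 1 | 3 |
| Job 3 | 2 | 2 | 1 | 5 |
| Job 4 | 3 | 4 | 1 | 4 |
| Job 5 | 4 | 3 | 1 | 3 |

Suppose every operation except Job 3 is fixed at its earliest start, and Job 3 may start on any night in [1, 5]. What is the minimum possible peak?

Job 3@1: n1:15  n2:15  n3:9  n4:5  n5:0  n6:0 → peak 15
Job 3@2: n1:13  n2:15  n3:11  n4:5  n5:0  n6:0 → peak 15
Job 3@3: n1:13  n2:13  n3:11  n4:7  n5:0  n6:0 → peak 13
Job 3@4: n1:13  n2:13  n3:9  n4:7  n5:2  n6:0 → peak 13
Job 3@5: n1:13  n2:13  n3:9  n4:5  n5:2  n6:2 → peak 13
Best is Job 3@3, peak 13.

13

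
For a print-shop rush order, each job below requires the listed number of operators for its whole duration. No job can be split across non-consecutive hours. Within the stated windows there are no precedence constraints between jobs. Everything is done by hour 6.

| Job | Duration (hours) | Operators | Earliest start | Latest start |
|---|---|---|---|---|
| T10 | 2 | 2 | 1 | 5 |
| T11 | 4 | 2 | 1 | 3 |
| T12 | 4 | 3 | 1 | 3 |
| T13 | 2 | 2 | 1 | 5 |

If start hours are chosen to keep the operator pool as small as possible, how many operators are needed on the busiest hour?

Early-start (T10@1, T11@1, T12@1, T13@1) gives peak 9: h1:9  h2:9  h3:5  h4:5  h5:0  h6:0.
Shift T12→3, T13→5.
Schedule T10@1, T11@1, T12@3, T13@5: h1:4  h2:4  h3:5  h4:5  h5:5  h6:5 — peak 5.
Total operator-hours = 28 over 6 hours ⇒ peak ≥ ⌈28/6⌉ = 5, so 5 is optimal.

5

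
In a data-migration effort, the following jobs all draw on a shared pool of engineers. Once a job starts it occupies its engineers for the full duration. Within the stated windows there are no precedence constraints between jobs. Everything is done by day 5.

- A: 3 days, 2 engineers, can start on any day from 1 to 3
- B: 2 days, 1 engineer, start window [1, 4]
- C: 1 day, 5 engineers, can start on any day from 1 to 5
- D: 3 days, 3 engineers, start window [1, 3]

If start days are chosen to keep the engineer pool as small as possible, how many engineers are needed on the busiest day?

6

Early-start (A@1, B@1, C@1, D@1) gives peak 11: d1:11  d2:6  d3:5  d4:0  d5:0.
Shift C→4.
Schedule A@1, B@1, C@4, D@1: d1:6  d2:6  d3:5  d4:5  d5:0 — peak 6.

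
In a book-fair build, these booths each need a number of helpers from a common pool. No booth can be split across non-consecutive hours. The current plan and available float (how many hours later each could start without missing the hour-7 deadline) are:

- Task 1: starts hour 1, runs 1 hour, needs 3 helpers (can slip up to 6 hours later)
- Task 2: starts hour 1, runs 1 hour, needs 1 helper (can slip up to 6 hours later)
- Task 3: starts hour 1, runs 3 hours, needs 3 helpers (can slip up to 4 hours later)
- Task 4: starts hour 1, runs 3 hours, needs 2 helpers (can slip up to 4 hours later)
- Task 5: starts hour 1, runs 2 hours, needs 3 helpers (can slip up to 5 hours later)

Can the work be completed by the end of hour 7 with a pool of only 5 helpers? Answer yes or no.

yes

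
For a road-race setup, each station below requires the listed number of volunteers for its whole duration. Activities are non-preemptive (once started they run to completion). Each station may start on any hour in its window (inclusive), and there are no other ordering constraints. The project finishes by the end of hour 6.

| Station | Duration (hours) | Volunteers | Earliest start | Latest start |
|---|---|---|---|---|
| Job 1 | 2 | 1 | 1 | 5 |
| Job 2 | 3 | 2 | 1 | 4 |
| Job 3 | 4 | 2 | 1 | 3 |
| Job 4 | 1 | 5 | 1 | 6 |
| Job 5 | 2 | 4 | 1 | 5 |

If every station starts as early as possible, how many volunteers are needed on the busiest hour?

14

Early-start schedule: Job 1@1, Job 2@1, Job 3@1, Job 4@1, Job 5@1.
Load per hour: hour 1: 14, hour 2: 9, hour 3: 4, hour 4: 2, hour 5: 0, hour 6: 0.
Peak is 14.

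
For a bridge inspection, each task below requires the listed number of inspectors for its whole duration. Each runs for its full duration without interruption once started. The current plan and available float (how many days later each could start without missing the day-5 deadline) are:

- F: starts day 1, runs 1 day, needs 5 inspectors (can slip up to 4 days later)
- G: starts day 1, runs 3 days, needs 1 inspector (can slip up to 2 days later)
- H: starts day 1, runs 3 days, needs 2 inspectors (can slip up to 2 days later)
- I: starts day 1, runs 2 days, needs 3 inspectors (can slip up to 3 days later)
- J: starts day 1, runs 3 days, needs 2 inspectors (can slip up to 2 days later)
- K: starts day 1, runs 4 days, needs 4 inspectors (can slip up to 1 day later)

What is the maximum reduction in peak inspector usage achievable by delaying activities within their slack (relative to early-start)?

Early-start peak: d1:17  d2:12  d3:9  d4:4  d5:0 ⇒ 17.
Leveled (F@1, G@1, H@1, I@4, J@2, K@2): d1:8  d2:9  d3:9  d4:9  d5:7 ⇒ 9.
Reduction 17 − 9 = 8.

8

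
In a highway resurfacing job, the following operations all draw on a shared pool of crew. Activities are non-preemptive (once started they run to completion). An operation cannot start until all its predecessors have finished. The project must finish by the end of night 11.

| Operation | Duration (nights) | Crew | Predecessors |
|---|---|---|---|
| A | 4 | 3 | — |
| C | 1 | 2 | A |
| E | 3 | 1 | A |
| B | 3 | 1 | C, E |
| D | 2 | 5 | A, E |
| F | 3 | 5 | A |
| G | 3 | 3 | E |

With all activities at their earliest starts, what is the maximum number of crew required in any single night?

Early-start schedule: A@1, C@5, E@5, B@8, D@8, F@5, G@8.
Load per night: night 1: 3, night 2: 3, night 3: 3, night 4: 3, night 5: 8, night 6: 6, night 7: 6, night 8: 9, night 9: 9, night 10: 4, night 11: 0.
Peak is 9.

9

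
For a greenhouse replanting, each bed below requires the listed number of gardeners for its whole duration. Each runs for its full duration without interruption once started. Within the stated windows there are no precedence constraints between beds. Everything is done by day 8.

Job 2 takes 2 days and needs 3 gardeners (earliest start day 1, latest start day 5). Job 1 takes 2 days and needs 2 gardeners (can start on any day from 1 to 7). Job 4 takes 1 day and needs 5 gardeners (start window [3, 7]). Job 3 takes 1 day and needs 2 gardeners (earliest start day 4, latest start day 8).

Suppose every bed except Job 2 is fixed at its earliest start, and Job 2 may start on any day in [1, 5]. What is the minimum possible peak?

Job 2@1: d1:5  d2:5  d3:5  d4:2  d5:0  d6:0  d7:0  d8:0 → peak 5
Job 2@2: d1:2  d2:5  d3:8  d4:2  d5:0  d6:0  d7:0  d8:0 → peak 8
Job 2@3: d1:2  d2:2  d3:8  d4:5  d5:0  d6:0  d7:0  d8:0 → peak 8
Job 2@4: d1:2  d2:2  d3:5  d4:5  d5:3  d6:0  d7:0  d8:0 → peak 5
Job 2@5: d1:2  d2:2  d3:5  d4:2  d5:3  d6:3  d7:0  d8:0 → peak 5
Best is Job 2@1, peak 5.

5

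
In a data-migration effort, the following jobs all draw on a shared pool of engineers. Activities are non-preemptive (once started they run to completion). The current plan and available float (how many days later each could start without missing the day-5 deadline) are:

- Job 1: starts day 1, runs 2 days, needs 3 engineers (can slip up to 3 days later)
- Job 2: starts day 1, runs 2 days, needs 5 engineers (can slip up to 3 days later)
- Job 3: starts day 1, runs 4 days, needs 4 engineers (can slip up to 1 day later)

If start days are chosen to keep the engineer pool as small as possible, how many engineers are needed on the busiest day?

Early-start (Job 1@1, Job 2@1, Job 3@1) gives peak 12: d1:12  d2:12  d3:4  d4:4  d5:0.
Shift Job 2→3.
Schedule Job 1@1, Job 2@3, Job 3@1: d1:7  d2:7  d3:9  d4:9  d5:0 — peak 9.

9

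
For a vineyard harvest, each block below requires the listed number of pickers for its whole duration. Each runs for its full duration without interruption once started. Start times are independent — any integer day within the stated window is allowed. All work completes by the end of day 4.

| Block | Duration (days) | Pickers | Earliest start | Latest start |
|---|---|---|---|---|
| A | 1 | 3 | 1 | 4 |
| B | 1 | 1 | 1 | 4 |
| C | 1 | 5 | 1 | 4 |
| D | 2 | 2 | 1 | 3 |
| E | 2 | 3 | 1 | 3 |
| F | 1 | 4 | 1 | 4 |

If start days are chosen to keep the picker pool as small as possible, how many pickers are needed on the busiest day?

6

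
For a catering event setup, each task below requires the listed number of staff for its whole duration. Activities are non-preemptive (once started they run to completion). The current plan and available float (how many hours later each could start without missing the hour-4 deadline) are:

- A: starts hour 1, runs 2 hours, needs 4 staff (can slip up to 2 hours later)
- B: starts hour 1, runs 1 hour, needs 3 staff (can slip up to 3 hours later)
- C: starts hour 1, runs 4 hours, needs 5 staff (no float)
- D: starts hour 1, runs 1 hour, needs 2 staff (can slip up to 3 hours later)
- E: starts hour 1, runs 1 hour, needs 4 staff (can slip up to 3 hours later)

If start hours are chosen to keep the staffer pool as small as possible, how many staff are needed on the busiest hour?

Early-start (A@1, B@1, C@1, D@1, E@1) gives peak 18: h1:18  h2:9  h3:5  h4:5.
Shift B→3, D→3, E→4.
Schedule A@1, B@3, C@1, D@3, E@4: h1:9  h2:9  h3:10  h4:9 — peak 10.
Total staffer-hours = 37 over 4 hours ⇒ peak ≥ ⌈37/4⌉ = 10, so 10 is optimal.

10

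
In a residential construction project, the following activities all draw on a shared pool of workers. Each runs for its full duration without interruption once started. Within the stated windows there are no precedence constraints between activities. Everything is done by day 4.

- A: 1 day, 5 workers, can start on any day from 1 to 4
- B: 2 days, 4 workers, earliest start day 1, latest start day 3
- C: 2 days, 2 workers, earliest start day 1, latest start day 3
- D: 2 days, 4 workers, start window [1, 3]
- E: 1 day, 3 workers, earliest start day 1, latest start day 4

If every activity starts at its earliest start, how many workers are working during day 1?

18

At early start, day 1 has: A, B, C, D, E.
Demand: 5 + 4 + 2 + 4 + 3 = 18.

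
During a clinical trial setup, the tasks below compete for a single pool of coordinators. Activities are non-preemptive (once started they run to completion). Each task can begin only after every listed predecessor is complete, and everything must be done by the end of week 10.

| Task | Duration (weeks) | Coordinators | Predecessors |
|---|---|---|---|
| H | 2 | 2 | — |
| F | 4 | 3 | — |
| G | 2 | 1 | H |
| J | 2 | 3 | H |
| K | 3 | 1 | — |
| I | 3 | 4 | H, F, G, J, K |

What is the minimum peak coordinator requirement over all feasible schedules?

5

Early-start (H@1, F@1, G@3, J@3, K@1, I@5) gives peak 8: w1:6  w2:6  w3:8  w4:7  w5:4  w6:4  w7:4  w8:0  w9:0  w10:0.
Shift J→5, K→3, I→7.
Schedule H@1, F@1, G@3, J@5, K@3, I@7: w1:5  w2:5  w3:5  w4:5  w5:4  w6:3  w7:4  w8:4  w9:4  w10:0 — peak 5.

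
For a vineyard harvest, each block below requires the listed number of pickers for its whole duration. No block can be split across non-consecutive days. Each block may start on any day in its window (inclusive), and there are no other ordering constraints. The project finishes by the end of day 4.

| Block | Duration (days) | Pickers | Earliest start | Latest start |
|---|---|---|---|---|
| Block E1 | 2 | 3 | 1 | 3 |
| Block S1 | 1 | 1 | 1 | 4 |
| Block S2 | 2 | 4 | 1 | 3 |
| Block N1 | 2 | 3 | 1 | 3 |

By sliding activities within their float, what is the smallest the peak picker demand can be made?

Early-start (Block E1@1, Block S1@1, Block S2@1, Block N1@1) gives peak 11: d1:11  d2:10  d3:0  d4:0.
Shift Block S1→3, Block S2→3.
Schedule Block E1@1, Block S1@3, Block S2@3, Block N1@1: d1:6  d2:6  d3:5  d4:4 — peak 6.
Total picker-days = 21 over 4 days ⇒ peak ≥ ⌈21/4⌉ = 6, so 6 is optimal.

6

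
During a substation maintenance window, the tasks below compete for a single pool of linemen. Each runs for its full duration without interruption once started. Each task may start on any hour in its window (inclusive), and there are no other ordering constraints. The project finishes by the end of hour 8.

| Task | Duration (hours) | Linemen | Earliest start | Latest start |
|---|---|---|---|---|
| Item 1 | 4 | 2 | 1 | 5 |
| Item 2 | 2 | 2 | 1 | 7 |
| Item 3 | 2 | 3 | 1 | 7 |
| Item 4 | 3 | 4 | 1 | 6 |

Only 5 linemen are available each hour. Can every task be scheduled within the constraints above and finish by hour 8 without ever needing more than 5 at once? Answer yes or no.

Schedule Item 1@1, Item 2@1, Item 3@3, Item 4@5: h1:4  h2:4  h3:5  h4:5  h5:4  h6:4  h7:4  h8:0 — peak 5 ≤ 5.

yes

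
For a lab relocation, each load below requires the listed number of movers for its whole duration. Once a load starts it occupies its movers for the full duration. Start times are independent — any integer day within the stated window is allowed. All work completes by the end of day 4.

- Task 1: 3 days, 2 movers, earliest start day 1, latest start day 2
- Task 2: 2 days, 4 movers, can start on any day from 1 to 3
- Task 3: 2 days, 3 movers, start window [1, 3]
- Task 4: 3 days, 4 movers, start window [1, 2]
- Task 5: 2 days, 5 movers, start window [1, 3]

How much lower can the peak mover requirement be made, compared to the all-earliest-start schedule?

Early-start peak: d1:18  d2:18  d3:6  d4:0 ⇒ 18.
Leveled (Task 1@1, Task 2@1, Task 3@1, Task 4@1, Task 5@3): d1:13  d2:13  d3:11  d4:5 ⇒ 13.
Reduction 18 − 13 = 5.

5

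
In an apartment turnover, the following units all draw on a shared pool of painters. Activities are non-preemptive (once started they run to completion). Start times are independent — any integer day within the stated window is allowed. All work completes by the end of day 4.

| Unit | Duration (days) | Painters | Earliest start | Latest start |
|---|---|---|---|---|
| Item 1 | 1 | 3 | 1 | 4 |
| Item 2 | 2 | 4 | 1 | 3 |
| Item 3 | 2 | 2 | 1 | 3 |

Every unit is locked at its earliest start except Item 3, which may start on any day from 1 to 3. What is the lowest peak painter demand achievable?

Item 3@1: d1:9  d2:6  d3:0  d4:0 → peak 9
Item 3@2: d1:7  d2:6  d3:2  d4:0 → peak 7
Item 3@3: d1:7  d2:4  d3:2  d4:2 → peak 7
Best is Item 3@2, peak 7.

7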